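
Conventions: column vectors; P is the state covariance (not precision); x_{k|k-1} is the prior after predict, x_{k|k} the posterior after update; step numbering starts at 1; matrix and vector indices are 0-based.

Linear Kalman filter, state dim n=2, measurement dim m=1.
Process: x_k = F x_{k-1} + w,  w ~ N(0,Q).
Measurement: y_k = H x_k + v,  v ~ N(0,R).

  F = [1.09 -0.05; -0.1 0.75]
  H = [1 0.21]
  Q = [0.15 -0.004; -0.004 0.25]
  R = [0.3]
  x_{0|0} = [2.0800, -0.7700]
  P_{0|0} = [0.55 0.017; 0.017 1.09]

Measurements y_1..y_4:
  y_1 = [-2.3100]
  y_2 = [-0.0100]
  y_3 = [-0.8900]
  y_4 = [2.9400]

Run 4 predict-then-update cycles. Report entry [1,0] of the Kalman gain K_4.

step 1: x^-=[2.3057, -0.7855]  P^-=[0.8043 -0.0908; -0.0908 0.8661]  S=[1.1044]  K=[0.7110; 0.0824]  nu=[-4.4507]  x^+=[-0.8590, -1.1524]  P^+=[0.2460 -0.1556; -0.1556 0.8586]
step 2: x^-=[-0.8786, -0.7784]  P^-=[0.4614 -0.1910; -0.1910 0.7587]  S=[0.7146]  K=[0.5895; -0.0443]  nu=[1.0321]  x^+=[-0.2702, -0.8241]  P^+=[0.2130 -0.1723; -0.1723 0.7573]
step 3: x^-=[-0.2534, -0.5910]  P^-=[0.4238 -0.1974; -0.1974 0.7040]  S=[0.6719]  K=[0.5690; -0.0737]  nu=[-0.5125]  x^+=[-0.5450, -0.5533]  P^+=[0.2062 -0.1692; -0.1692 0.7003]
step 4: x^-=[-0.5664, -0.3604]  P^-=[0.4152 -0.1919; -0.1919 0.6714]  S=[0.6642]  K=[0.5644; -0.0766]  nu=[3.5821]  x^+=[1.4555, -0.6349]  P^+=[0.2036 -0.1632; -0.1632 0.6675]

K[1,0] = -0.0766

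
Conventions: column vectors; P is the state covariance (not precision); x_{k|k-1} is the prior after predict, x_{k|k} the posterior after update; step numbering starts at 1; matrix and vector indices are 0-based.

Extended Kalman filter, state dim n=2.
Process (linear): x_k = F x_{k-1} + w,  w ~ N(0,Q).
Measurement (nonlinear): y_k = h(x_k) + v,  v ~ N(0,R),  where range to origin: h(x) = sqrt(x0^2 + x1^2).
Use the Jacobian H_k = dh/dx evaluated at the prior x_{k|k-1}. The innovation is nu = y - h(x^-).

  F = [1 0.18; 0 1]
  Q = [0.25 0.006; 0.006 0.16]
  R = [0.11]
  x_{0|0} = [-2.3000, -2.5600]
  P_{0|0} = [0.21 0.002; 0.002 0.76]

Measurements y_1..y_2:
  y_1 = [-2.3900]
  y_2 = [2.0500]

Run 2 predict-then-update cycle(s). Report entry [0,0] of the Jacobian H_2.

H_jac[0,0] = 0.2653

step 1: x^-=[-2.7608, -2.5600]  P^-=[0.4853 0.1448; 0.1448 0.9200]  H_jac=[-0.7333 -0.6799]  S=[0.9407]  K=[-0.4830; -0.7779]  nu=[-6.1551]  x^+=[0.2121, 2.2278]  P^+=[0.2659 -0.2086; -0.2086 0.3508]
step 2: x^-=[0.6131, 2.2278]  P^-=[0.4522 -0.1395; -0.1395 0.5108]  H_jac=[0.2653 0.9642]  S=[0.5453]  K=[-0.0266; 0.8353]  nu=[-0.2606]  x^+=[0.6200, 2.0101]  P^+=[0.4518 -0.1274; -0.1274 0.1303]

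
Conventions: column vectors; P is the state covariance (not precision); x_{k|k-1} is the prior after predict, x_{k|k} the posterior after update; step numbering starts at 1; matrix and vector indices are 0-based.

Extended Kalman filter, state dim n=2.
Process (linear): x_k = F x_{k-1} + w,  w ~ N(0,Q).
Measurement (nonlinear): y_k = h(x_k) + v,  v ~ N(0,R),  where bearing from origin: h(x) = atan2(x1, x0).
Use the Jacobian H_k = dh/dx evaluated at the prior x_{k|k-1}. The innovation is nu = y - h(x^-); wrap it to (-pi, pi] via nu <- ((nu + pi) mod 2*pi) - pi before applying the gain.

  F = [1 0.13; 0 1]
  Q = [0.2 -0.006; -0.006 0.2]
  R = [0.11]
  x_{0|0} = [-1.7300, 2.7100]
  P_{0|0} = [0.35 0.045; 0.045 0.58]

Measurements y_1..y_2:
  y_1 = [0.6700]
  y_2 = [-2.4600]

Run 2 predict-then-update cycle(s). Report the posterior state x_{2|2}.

step 1: x^-=[-1.3777, 2.7100]  P^-=[0.5715 0.1144; 0.1144 0.7800]  H_jac=[-0.2932 -0.1491]  S=[0.1865]  K=[-0.9901; -0.8034]  nu=[-1.3711]  x^+=[-0.0201, 3.8116]  P^+=[0.3887 -0.0339; -0.0339 0.6596]
step 2: x^-=[0.4754, 3.8116]  P^-=[0.5910 0.0458; 0.0458 0.8596]  H_jac=[-0.2583 0.0322]  S=[0.1496]  K=[-1.0109; 0.1061]  nu=[2.3765]  x^+=[-1.9270, 4.0636]  P^+=[0.4382 0.0618; 0.0618 0.8579]

x_post = [-1.9270, 4.0636]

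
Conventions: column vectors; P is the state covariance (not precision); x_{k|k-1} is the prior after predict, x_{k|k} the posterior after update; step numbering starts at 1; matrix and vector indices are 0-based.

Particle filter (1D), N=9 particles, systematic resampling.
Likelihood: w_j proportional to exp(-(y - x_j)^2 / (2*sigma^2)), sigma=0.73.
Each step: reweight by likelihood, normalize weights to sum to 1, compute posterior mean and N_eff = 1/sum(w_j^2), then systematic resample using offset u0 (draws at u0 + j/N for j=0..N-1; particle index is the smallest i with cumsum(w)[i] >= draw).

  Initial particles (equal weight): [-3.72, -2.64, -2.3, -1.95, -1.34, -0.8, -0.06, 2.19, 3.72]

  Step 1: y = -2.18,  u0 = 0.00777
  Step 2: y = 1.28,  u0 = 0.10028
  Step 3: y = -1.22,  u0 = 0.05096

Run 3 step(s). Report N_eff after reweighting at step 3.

step 1: w=[0.0303, 0.2300, 0.2768, 0.2670, 0.1447, 0.0470, 0.0041, 0.0000, 0.0000]  mean=-2.1091  Neff=4.4462  idx=[0, 1, 1, 2, 2, 3, 3, 3, 4]
step 2: w=[0.0000, 0.0003, 0.0003, 0.0034, 0.0034, 0.0316, 0.0316, 0.0316, 0.8980]  mean=-1.4050  Neff=1.2356  idx=[7, 8, 8, 8, 8, 8, 8, 8, 8]
step 3: w=[0.0714, 0.1161, 0.1161, 0.1161, 0.1161, 0.1161, 0.1161, 0.1161, 0.1161]  mean=-1.3835  Neff=8.8583  idx=[0, 1, 2, 3, 4, 5, 6, 7, 8]

N_eff = 8.8583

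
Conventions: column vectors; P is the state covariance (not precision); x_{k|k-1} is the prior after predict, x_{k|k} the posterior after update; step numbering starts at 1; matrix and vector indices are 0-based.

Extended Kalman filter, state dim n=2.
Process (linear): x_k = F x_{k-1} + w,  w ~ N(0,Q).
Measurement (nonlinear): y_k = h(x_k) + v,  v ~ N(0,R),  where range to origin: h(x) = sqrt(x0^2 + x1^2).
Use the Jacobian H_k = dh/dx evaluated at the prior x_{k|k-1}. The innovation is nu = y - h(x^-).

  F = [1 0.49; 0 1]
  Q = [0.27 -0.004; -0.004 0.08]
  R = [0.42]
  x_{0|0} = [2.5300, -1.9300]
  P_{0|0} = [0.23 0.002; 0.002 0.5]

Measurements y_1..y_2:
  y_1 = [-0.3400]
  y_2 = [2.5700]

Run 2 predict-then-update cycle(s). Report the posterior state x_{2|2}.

step 1: x^-=[1.5843, -1.9300]  P^-=[0.6220 0.2430; 0.2430 0.5800]  H_jac=[0.6345 -0.7729]  S=[0.7786]  K=[0.2657; -0.3778]  nu=[-2.8370]  x^+=[0.8306, -0.8583]  P^+=[0.5671 0.3211; 0.3211 0.4689]
step 2: x^-=[0.4101, -0.8583]  P^-=[1.2644 0.5469; 0.5469 0.5489]  H_jac=[0.4311 -0.9023]  S=[0.6764]  K=[0.0763; -0.3836]  nu=[1.6188]  x^+=[0.5336, -1.4793]  P^+=[1.2604 0.5667; 0.5667 0.4493]

x_post = [0.5336, -1.4793]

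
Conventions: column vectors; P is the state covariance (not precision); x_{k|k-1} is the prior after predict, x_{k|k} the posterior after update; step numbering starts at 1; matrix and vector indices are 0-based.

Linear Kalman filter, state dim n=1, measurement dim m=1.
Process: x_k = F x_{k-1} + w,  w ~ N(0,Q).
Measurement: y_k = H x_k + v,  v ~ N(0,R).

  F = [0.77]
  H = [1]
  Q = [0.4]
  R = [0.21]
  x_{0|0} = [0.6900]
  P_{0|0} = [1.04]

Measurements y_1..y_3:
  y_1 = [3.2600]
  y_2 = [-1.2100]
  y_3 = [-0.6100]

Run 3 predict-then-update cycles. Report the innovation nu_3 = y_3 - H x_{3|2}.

innov = [-0.4402]

step 1: x^-=[0.5313]  P^-=[1.0166]  S=[1.2266]  K=[0.8288]  nu=[2.7287]  x^+=[2.7928]  P^+=[0.1740]
step 2: x^-=[2.1505]  P^-=[0.5032]  S=[0.7132]  K=[0.7055]  nu=[-3.3605]  x^+=[-0.2205]  P^+=[0.1482]
step 3: x^-=[-0.1698]  P^-=[0.4878]  S=[0.6978]  K=[0.6991]  nu=[-0.4402]  x^+=[-0.4775]  P^+=[0.1468]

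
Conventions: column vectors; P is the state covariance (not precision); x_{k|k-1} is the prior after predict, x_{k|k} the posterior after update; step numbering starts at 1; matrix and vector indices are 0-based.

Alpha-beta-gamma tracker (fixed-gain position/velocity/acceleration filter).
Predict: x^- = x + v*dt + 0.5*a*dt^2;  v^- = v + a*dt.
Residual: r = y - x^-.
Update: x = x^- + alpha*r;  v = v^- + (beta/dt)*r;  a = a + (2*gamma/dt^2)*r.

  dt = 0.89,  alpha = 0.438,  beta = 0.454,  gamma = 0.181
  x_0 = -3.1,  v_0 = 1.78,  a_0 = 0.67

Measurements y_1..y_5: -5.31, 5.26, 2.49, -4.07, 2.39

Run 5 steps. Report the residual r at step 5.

resid = 1.1208

step 1: x_pred=-1.2504  r=-4.0596  x^+=-3.0285  v^+=0.3055  a^+=-1.1853
step 2: x_pred=-3.2261  r=8.4861  x^+=0.4908  v^+=3.5794  a^+=2.6930
step 3: x_pred=4.7431  r=-2.2531  x^+=3.7562  v^+=4.8269  a^+=1.6633
step 4: x_pred=8.7109  r=-12.7809  x^+=3.1129  v^+=-0.2125  a^+=-4.1777
step 5: x_pred=1.2692  r=1.1208  x^+=1.7601  v^+=-3.3589  a^+=-3.6655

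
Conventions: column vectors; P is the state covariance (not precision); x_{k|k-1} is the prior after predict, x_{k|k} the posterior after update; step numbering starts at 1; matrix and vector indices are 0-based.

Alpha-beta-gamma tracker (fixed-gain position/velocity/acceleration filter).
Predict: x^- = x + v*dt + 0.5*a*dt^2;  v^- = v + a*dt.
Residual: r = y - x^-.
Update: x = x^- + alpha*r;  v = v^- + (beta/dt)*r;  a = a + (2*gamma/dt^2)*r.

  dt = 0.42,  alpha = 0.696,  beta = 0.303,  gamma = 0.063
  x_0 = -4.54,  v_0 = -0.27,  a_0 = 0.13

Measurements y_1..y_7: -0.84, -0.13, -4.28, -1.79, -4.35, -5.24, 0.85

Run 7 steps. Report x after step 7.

x_post = -1.4317

step 1: x_pred=-4.6419  r=3.8019  x^+=-1.9958  v^+=2.5274  a^+=2.8457
step 2: x_pred=-0.6833  r=0.5533  x^+=-0.2982  v^+=4.1218  a^+=3.2409
step 3: x_pred=1.7188  r=-5.9988  x^+=-2.4564  v^+=1.1552  a^+=-1.0440
step 4: x_pred=-2.0633  r=0.2733  x^+=-1.8731  v^+=0.9139  a^+=-0.8488
step 5: x_pred=-1.5641  r=-2.7859  x^+=-3.5031  v^+=-1.4524  a^+=-2.8387
step 6: x_pred=-4.3635  r=-0.8765  x^+=-4.9735  v^+=-3.2770  a^+=-3.4648
step 7: x_pred=-6.6555  r=7.5055  x^+=-1.4317  v^+=0.6824  a^+=1.8963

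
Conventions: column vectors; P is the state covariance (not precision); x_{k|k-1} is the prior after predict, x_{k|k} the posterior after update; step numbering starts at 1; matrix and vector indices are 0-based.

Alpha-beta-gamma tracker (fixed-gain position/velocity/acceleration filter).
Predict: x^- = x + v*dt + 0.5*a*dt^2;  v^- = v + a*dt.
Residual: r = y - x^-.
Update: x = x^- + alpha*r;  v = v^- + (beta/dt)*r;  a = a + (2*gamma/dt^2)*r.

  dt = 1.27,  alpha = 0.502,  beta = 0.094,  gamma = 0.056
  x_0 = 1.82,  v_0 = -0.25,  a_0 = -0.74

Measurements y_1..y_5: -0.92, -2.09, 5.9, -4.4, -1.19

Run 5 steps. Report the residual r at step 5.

resid = 6.1894

step 1: x_pred=0.9057  r=-1.8257  x^+=-0.0108  v^+=-1.3249  a^+=-0.8668
step 2: x_pred=-2.3925  r=0.3025  x^+=-2.2406  v^+=-2.4034  a^+=-0.8458
step 3: x_pred=-5.9750  r=11.8750  x^+=-0.0137  v^+=-2.5986  a^+=-0.0212
step 4: x_pred=-3.3310  r=-1.0690  x^+=-3.8676  v^+=-2.7046  a^+=-0.0954
step 5: x_pred=-7.3794  r=6.1894  x^+=-4.2723  v^+=-2.3676  a^+=0.3344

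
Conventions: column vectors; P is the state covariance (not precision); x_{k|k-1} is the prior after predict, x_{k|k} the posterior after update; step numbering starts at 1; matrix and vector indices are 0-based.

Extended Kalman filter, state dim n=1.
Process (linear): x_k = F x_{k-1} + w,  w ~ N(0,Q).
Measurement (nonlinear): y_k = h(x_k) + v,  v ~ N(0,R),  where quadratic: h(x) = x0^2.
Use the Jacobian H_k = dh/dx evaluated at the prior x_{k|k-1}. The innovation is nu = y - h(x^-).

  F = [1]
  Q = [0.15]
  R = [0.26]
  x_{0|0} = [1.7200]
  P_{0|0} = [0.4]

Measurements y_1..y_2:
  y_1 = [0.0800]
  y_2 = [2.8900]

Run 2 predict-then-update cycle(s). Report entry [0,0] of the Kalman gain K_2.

K[0,0] = 0.3758

step 1: x^-=[1.7200]  P^-=[0.5500]  H_jac=[3.4400]  S=[6.7685]  K=[0.2795]  nu=[-2.8784]  x^+=[0.9154]  P^+=[0.0211]
step 2: x^-=[0.9154]  P^-=[0.1711]  H_jac=[1.8308]  S=[0.8336]  K=[0.3758]  nu=[2.0520]  x^+=[1.6866]  P^+=[0.0534]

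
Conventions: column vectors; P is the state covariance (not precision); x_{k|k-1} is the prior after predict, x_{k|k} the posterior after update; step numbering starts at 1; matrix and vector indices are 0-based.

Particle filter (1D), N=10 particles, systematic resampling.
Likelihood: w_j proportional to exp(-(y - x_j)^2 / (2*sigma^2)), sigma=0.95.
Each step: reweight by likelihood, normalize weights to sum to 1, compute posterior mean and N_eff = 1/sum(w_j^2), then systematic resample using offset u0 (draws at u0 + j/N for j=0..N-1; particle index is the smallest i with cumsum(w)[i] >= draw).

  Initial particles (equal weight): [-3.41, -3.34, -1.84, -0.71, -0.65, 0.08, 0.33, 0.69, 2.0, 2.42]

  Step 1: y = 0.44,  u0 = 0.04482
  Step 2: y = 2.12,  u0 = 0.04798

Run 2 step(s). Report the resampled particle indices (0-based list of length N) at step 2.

step 1: w=[0.0001, 0.0001, 0.0130, 0.1113, 0.1199, 0.2155, 0.2300, 0.2237, 0.0601, 0.0264]  mean=0.2502  Neff=5.5369  idx=[3, 4, 5, 5, 5, 6, 6, 7, 7, 8]
step 2: w=[0.0051, 0.0062, 0.0433, 0.0433, 0.0433, 0.0737, 0.0737, 0.1400, 0.1400, 0.4313]  mean=1.1071  Neff=4.1365  idx=[2, 5, 6, 7, 8, 8, 9, 9, 9, 9]

resampled_idx = [2, 5, 6, 7, 8, 8, 9, 9, 9, 9]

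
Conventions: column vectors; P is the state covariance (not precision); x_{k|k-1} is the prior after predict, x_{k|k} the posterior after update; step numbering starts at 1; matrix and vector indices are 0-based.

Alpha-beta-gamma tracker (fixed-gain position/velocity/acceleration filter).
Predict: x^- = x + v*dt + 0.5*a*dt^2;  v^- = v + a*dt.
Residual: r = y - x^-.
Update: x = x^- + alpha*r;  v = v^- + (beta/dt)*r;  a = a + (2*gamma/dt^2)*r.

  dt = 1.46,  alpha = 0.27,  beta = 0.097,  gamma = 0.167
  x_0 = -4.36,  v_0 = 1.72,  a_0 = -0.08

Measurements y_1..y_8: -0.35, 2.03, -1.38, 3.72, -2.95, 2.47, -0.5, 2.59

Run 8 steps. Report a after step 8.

a_post = 2.0405

step 1: x_pred=-1.9341  r=1.5841  x^+=-1.5064  v^+=1.7084  a^+=0.1682
step 2: x_pred=1.1672  r=0.8628  x^+=1.4002  v^+=2.0113  a^+=0.3034
step 3: x_pred=4.6601  r=-6.0401  x^+=3.0293  v^+=2.0530  a^+=-0.6430
step 4: x_pred=5.3413  r=-1.6213  x^+=4.9036  v^+=1.0065  a^+=-0.8971
step 5: x_pred=5.4169  r=-8.3669  x^+=3.1578  v^+=-0.8591  a^+=-2.2081
step 6: x_pred=-0.4499  r=2.9199  x^+=0.3385  v^+=-3.8890  a^+=-1.7506
step 7: x_pred=-7.2051  r=6.7051  x^+=-5.3948  v^+=-5.9993  a^+=-0.6999
step 8: x_pred=-14.8997  r=17.4897  x^+=-10.1775  v^+=-5.8592  a^+=2.0405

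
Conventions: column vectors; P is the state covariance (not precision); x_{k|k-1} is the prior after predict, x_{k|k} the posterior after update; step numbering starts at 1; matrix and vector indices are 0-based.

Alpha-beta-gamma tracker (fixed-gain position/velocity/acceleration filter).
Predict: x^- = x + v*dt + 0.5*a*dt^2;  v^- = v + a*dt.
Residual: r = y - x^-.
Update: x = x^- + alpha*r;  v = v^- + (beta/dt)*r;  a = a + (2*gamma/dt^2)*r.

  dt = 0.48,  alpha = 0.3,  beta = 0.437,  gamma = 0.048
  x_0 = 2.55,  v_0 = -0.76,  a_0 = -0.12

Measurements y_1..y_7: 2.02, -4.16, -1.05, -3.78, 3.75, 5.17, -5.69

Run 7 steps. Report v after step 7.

step 1: x_pred=2.1714  r=-0.1514  x^+=2.1260  v^+=-0.9554  a^+=-0.1831
step 2: x_pred=1.6463  r=-5.8063  x^+=-0.0956  v^+=-6.3294  a^+=-2.6024
step 3: x_pred=-3.4335  r=2.3835  x^+=-2.7185  v^+=-5.4086  a^+=-1.6092
step 4: x_pred=-5.5000  r=1.7200  x^+=-4.9840  v^+=-4.6151  a^+=-0.8926
step 5: x_pred=-7.3020  r=11.0520  x^+=-3.9864  v^+=5.0184  a^+=3.7124
step 6: x_pred=-1.1499  r=6.3199  x^+=0.7461  v^+=12.5541  a^+=6.3457
step 7: x_pred=7.5031  r=-13.1931  x^+=3.5452  v^+=3.5889  a^+=0.8486

v_post = 3.5889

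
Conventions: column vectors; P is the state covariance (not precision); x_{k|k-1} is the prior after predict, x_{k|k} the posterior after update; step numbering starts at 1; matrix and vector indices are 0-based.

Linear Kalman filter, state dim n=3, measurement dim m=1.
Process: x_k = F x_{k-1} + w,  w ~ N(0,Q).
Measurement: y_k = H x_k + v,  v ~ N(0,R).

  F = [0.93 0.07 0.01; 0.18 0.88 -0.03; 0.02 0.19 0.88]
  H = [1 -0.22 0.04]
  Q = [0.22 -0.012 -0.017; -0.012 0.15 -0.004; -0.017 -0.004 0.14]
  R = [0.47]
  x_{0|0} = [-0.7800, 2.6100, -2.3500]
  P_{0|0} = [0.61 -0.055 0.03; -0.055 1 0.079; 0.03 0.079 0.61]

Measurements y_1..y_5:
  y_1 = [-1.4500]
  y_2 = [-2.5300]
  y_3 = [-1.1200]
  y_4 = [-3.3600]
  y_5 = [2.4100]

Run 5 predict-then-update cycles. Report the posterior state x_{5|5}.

step 1: x^-=[-0.5662, 2.2269, -1.5877]  P^-=[0.7461 0.1056 0.0328; 0.1056 0.9228 0.2119; 0.0328 0.2119 0.6758]  S=[1.2142]  K=[0.5964; -0.0733; 0.0109]  nu=[-0.3304]  x^+=[-0.7632, 2.2511, -1.5913]  P^+=[0.3142 0.1586 0.0249; 0.1586 0.9163 0.2129; 0.0249 0.2129 0.6756]
step 2: x^-=[-0.5681, 1.8913, -0.9879]  P^-=[0.5177 0.2294 0.0691; 0.2294 0.9091 0.3083; 0.0691 0.3083 0.7697]  S=[0.9321]  K=[0.5042; 0.0448; 0.0344]  nu=[-1.5063]  x^+=[-1.3277, 1.8238, -1.0398]  P^+=[0.2807 0.2084 0.0530; 0.2084 0.9072 0.3068; 0.0530 0.3068 0.7686]
step 3: x^-=[-1.1175, 1.3972, -0.5950]  P^-=[0.4959 0.2645 0.1070; 0.2645 0.9116 0.3834; 0.1070 0.3834 0.8741]  S=[0.8968]  K=[0.4928; 0.0884; 0.0642]  nu=[0.3286]  x^+=[-0.9555, 1.4262, -0.5739]  P^+=[0.2781 0.2254 0.0786; 0.2254 0.9046 0.3783; 0.0786 0.3783 0.8704]
step 4: x^-=[-0.7945, 1.1003, -0.2532]  P^-=[0.4964 0.2778 0.1364; 0.2778 0.9109 0.4402; 0.1364 0.4402 0.9778]  S=[0.8929]  K=[0.4935; 0.1064; 0.0881]  nu=[-2.3133]  x^+=[-1.9362, 0.8541, -0.4569]  P^+=[0.2789 0.2309 0.0976; 0.2309 0.9008 0.4318; 0.0976 0.4318 0.9709]
step 5: x^-=[-1.7454, 0.4168, -0.2785]  P^-=[0.4982 0.2821 0.1571; 0.2821 0.9068 0.4813; 0.1571 0.4813 1.0741]  S=[0.8938]  K=[0.4950; 0.1140; 0.1054]  nu=[4.2583]  x^+=[0.3624, 0.9022, 0.1703]  P^+=[0.2792 0.2317 0.1105; 0.2317 0.8952 0.4705; 0.1105 0.4705 1.0641]

x_post = [0.3624, 0.9022, 0.1703]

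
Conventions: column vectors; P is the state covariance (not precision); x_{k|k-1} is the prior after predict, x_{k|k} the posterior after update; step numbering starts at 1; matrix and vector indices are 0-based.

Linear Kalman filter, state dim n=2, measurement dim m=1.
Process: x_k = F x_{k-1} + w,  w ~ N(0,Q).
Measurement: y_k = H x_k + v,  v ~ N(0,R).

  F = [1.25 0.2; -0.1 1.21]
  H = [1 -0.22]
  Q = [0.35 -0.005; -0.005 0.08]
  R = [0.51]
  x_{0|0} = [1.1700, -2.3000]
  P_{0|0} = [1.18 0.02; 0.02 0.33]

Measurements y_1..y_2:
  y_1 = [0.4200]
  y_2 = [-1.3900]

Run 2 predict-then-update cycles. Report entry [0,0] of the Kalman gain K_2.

K[0,0] = 0.6735

step 1: x^-=[1.0025, -2.9000]  P^-=[2.2169 -0.0428; -0.0428 0.5701]  S=[2.7734]  K=[0.8028; -0.0607]  nu=[-1.2205]  x^+=[0.0227, -2.8260]  P^+=[0.4297 0.0922; 0.0922 0.5599]
step 2: x^-=[-0.5368, -3.4217]  P^-=[1.0899 0.2145; 0.2145 0.8817]  S=[1.5482]  K=[0.6735; 0.0132]  nu=[-1.6060]  x^+=[-1.6184, -3.4429]  P^+=[0.3876 0.2007; 0.2007 0.8815]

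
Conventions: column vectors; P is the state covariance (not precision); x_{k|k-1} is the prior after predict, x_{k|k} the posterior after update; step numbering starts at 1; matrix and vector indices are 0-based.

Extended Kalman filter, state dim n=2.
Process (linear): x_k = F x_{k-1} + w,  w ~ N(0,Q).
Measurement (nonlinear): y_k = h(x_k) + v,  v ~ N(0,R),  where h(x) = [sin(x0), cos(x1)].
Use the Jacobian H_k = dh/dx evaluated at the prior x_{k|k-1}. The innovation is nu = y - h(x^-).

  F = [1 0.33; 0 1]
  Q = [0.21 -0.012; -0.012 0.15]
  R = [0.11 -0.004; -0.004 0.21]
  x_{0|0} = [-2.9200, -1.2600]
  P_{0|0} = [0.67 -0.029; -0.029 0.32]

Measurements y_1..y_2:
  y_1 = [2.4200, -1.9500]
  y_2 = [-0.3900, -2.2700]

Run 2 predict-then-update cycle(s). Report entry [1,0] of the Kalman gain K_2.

K[1,0] = 0.0944

step 1: x^-=[-3.3358, -1.2600]  P^-=[0.8957 0.0646; 0.0646 0.4700]  H_jac=[-0.9812 0.0000; 0.0000 0.9521]  S=[0.9723 -0.0643; -0.0643 0.6360]  K=[-0.9035 0.0053; -0.0188 0.7016]  nu=[2.2270, -2.2558]  x^+=[-5.3599, -2.8845]  P^+=[0.1013 0.0050; 0.0050 0.1548]
step 2: x^-=[-6.3118, -2.8845]  P^-=[0.3314 0.0441; 0.0441 0.3048]  H_jac=[0.9996 0.0000; 0.0000 0.2542]  S=[0.4412 0.0072; 0.0072 0.2297]  K=[0.7506 0.0252; 0.0944 0.3344]  nu=[-0.3614, -1.3029]  x^+=[-6.6159, -3.3544]  P^+=[0.0825 0.0090; 0.0090 0.2748]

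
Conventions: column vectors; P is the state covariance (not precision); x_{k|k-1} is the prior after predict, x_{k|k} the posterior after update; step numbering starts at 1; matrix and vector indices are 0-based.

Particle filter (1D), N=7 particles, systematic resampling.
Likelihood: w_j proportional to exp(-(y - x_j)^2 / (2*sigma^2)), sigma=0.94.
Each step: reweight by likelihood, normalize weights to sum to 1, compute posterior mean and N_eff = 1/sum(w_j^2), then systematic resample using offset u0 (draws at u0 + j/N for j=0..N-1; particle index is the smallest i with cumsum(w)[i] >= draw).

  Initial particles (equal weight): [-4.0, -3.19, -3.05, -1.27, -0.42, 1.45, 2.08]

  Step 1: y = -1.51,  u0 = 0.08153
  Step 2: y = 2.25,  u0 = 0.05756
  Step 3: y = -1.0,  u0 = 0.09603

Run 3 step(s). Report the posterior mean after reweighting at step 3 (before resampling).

post_mean = -0.5578

step 1: w=[0.0151, 0.1023, 0.1320, 0.4889, 0.2579, 0.0035, 0.0003]  mean=-1.5126  Neff=2.9975  idx=[1, 2, 3, 3, 3, 4, 4]
step 2: w=[0.0000, 0.0000, 0.0237, 0.0237, 0.0237, 0.4645, 0.4645]  mean=-0.4803  Neff=2.3083  idx=[4, 5, 5, 5, 6, 6, 6]
step 3: w=[0.1621, 0.1396, 0.1396, 0.1396, 0.1396, 0.1396, 0.1396]  mean=-0.5578  Neff=6.9789  idx=[0, 1, 2, 3, 4, 5, 6]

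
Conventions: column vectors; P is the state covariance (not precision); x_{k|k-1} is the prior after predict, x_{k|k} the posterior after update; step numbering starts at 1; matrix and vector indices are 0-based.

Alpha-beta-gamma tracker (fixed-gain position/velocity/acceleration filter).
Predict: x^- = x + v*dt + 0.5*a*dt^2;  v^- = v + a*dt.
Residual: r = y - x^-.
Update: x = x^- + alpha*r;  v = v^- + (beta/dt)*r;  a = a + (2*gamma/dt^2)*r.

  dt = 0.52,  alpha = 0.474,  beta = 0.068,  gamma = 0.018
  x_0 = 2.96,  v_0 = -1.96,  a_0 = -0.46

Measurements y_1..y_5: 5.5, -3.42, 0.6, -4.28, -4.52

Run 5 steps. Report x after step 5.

x_post = -4.6945

step 1: x_pred=1.8786  r=3.6214  x^+=3.5951  v^+=-1.7256  a^+=0.0221
step 2: x_pred=2.7008  r=-6.1208  x^+=-0.2005  v^+=-2.5145  a^+=-0.7928
step 3: x_pred=-1.6152  r=2.2152  x^+=-0.5652  v^+=-2.6371  a^+=-0.4978
step 4: x_pred=-2.0038  r=-2.2762  x^+=-3.0827  v^+=-3.1936  a^+=-0.8009
step 5: x_pred=-4.8517  r=0.3317  x^+=-4.6945  v^+=-3.5667  a^+=-0.7567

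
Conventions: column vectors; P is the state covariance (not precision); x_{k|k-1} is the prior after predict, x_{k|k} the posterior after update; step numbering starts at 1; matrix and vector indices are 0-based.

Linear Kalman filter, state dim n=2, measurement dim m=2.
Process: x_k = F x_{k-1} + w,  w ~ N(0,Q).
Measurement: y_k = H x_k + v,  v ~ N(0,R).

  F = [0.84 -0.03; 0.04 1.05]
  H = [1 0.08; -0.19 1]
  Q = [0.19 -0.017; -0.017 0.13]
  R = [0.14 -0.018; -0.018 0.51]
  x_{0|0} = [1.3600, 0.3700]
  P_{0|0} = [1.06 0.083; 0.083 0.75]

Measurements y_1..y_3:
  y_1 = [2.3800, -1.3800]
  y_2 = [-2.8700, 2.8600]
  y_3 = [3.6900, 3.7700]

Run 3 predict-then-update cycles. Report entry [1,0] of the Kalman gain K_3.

step 1: x^-=[1.1313, 0.4429]  P^-=[0.9344 0.0681; 0.0681 0.9655]  S=[1.0915 -0.0512; -0.0512 1.4834]  K=[0.8590 -0.0441; 0.1636 0.6478]  nu=[1.2133, -1.6080]  x^+=[2.2444, -0.4003]  P^+=[0.1222 -0.0147; -0.0147 0.3246]
step 2: x^-=[1.8973, -0.3306]  P^-=[0.2773 -0.0361; -0.0361 0.4869]  S=[0.4146 -0.0673; -0.0673 1.0206]  K=[0.6547 -0.0438; 0.0863 0.4895]  nu=[-4.7409, 3.5511]  x^+=[-1.3621, 0.9984]  P^+=[0.0938 -0.0163; -0.0163 0.2450]
step 3: x^-=[-1.1741, 0.9938]  P^-=[0.2572 -0.0359; -0.0359 0.3989]  S=[0.3940 -0.0704; -0.0704 0.9318]  K=[0.6378 -0.0429; 0.0684 0.4405]  nu=[4.7846, 2.5531]  x^+=[1.7682, 2.4459]  P^+=[0.0913 -0.0160; -0.0160 0.2204]

K[1,0] = 0.0684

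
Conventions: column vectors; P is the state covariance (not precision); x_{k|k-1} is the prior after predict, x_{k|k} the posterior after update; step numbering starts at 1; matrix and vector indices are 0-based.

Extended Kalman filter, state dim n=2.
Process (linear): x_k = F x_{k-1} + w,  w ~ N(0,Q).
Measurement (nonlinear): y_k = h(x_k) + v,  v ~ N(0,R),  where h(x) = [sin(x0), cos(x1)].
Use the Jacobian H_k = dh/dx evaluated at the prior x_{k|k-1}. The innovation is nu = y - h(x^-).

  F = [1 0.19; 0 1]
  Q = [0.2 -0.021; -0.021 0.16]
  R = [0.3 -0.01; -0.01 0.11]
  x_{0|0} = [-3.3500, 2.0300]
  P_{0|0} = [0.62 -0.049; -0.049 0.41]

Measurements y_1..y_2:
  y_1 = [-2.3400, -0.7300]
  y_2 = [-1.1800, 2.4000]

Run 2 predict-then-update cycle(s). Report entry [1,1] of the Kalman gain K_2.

K[1,1] = -0.7758

step 1: x^-=[-2.9643, 2.0300]  P^-=[0.8162 0.0079; 0.0079 0.5700]  H_jac=[-0.9843 0.0000; 0.0000 -0.8964]  S=[1.0908 -0.0030; -0.0030 0.5680]  K=[-0.7366 -0.0164; -0.0096 -0.8996]  nu=[-2.1636, -0.2868]  x^+=[-1.3659, 2.3088]  P^+=[0.2243 -0.0062; -0.0062 0.1103]
step 2: x^-=[-0.9273, 2.3088]  P^-=[0.4259 -0.0063; -0.0063 0.2703]  H_jac=[0.6000 0.0000; 0.0000 -0.7398]  S=[0.4533 -0.0072; -0.0072 0.2579]  K=[0.5643 0.0337; -0.0206 -0.7758]  nu=[-0.3800, 3.0728]  x^+=[-1.0380, -0.0673]  P^+=[0.2816 0.0026; 0.0026 0.1151]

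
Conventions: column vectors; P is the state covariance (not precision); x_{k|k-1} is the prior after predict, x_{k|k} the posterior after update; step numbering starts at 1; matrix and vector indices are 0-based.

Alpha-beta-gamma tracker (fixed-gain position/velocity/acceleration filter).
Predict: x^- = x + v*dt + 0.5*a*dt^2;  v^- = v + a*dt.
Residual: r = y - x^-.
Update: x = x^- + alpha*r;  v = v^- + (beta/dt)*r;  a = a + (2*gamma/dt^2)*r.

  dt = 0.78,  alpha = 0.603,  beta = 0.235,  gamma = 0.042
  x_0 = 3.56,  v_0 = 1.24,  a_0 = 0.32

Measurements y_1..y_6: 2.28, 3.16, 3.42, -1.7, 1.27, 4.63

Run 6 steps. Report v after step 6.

v_post = -0.2892

step 1: x_pred=4.6245  r=-2.3445  x^+=3.2108  v^+=0.7832  a^+=-0.0037
step 2: x_pred=3.8206  r=-0.6606  x^+=3.4222  v^+=0.5813  a^+=-0.0949
step 3: x_pred=3.8468  r=-0.4268  x^+=3.5894  v^+=0.3787  a^+=-0.1538
step 4: x_pred=3.8380  r=-5.5380  x^+=0.4986  v^+=-1.4098  a^+=-0.9185
step 5: x_pred=-0.8804  r=2.1504  x^+=0.4163  v^+=-1.4783  a^+=-0.6216
step 6: x_pred=-0.9259  r=5.5559  x^+=2.4243  v^+=-0.2892  a^+=0.1455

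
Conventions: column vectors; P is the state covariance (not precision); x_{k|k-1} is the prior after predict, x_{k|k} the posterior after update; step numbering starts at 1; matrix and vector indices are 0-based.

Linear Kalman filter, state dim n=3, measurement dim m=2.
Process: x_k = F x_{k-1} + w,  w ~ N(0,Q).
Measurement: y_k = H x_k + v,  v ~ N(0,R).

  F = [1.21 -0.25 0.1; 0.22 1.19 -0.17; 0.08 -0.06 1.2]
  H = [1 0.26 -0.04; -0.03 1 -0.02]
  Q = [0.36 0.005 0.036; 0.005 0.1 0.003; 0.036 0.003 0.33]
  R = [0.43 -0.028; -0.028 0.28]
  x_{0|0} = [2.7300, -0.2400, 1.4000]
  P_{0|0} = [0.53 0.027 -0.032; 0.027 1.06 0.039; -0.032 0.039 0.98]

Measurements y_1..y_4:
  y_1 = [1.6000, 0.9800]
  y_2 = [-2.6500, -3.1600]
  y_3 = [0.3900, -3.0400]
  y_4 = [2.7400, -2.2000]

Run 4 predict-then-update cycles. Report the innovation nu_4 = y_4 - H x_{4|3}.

step 1: x^-=[3.5033, 0.0770, 1.9128]  P^-=[1.1860 -0.1364 0.1596; -0.1364 1.6558 -0.2130; 0.1596 -0.2130 1.7364]  S=[1.6515 0.2396; 0.2396 1.9544]  K=[0.7186 -0.1777; 0.0608 0.8440; 0.0406 -0.1342]  nu=[-1.8468, 1.0464]  x^+=[1.9902, 0.8479, 1.6975]  P^+=[0.3327 -0.0581 0.0898; -0.0581 0.2328 -0.0020; 0.0898 -0.0020 1.7011]
step 2: x^-=[2.3660, 1.1582, 2.1454]  P^-=[0.9356 -0.1019 0.4129; -0.1019 0.4587 -0.3399; 0.4129 -0.3399 2.8006]  S=[1.3221 -0.0281; -0.0281 0.7608]  K=[0.6718 -0.1569; 0.0365 0.6171; 0.1494 -0.5312]  nu=[-5.2313, -4.2043]  x^+=[-0.4887, -1.6274, 3.5971]  P^+=[0.3143 -0.0492 0.2061; -0.0492 0.1684 -0.0957; 0.2061 -0.0957 2.5520]
step 3: x^-=[0.1753, -2.6557, 4.3751]  P^-=[0.9406 -0.1262 0.7099; -0.1262 0.4250 -0.6142; 0.7099 -0.6142 4.0613]  S=[1.2962 -0.0533; -0.0533 0.7404]  K=[0.6711 -0.1795; 0.0314 0.5979; 0.2601 -0.9492]  nu=[1.0802, -0.2916]  x^+=[0.9525, -2.7961, 4.9328]  P^+=[0.3202 -0.0530 0.3211; -0.0530 0.1610 -0.1978; 0.3211 -0.1978 3.2802]
step 4: x^-=[2.3448, -3.9564, 6.1634]  P^-=[0.9913 -0.1778 0.9972; -0.1778 0.4665 -0.8805; 0.9972 -0.8805 5.1467]  S=[1.3072 -0.0876; -0.0876 0.7966]  K=[0.6784 -0.2109; 0.0251 0.6173; 0.3475 -1.2339]  nu=[1.6704, 1.9500]  x^+=[3.0667, -2.7108, 4.3378]  P^+=[0.3293 -0.0601 0.4020; -0.0601 0.1649 -0.2691; 0.4020 -0.2691 3.7009]

innov = [1.6704, 1.9500]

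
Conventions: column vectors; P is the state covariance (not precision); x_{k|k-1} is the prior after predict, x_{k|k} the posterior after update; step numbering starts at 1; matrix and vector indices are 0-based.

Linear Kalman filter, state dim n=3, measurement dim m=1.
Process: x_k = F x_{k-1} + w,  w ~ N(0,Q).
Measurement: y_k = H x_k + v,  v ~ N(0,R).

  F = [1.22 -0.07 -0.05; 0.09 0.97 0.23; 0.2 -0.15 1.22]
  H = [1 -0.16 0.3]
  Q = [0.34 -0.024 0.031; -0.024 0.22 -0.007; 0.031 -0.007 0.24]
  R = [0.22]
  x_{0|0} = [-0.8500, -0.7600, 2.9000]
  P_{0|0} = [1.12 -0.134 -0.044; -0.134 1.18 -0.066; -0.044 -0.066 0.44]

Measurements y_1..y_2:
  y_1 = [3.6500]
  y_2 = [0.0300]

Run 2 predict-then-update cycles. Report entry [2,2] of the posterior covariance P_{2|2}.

step 1: x^-=[-1.1288, -0.1467, 3.4820]  P^-=[2.0417 -0.1518 0.2563; -0.1518 1.3079 -0.1419; 0.2563 -0.1419 0.9770]  S=[2.5991]  K=[0.8245; -0.1553; 0.2201]  nu=[3.7107]  x^+=[1.9306, -0.7230, 4.2988]  P^+=[0.2750 0.1810 -0.2154; 0.1810 1.2452 -0.0531; -0.2154 -0.0531 0.8510]
step 2: x^-=[2.1910, 0.4611, 5.7391]  P^-=[0.7525 0.0689 -0.2907; 0.0689 1.4379 -0.0063; -0.2907 -0.0063 1.4492]  S=[0.9439]  K=[0.6932; -0.1728; 0.1537]  nu=[-3.8089]  x^+=[-0.4492, 1.1193, 5.1537]  P^+=[0.2990 0.1819 -0.3912; 0.1819 1.4097 0.0188; -0.3912 0.0188 1.4269]

P_post[2,2] = 1.4269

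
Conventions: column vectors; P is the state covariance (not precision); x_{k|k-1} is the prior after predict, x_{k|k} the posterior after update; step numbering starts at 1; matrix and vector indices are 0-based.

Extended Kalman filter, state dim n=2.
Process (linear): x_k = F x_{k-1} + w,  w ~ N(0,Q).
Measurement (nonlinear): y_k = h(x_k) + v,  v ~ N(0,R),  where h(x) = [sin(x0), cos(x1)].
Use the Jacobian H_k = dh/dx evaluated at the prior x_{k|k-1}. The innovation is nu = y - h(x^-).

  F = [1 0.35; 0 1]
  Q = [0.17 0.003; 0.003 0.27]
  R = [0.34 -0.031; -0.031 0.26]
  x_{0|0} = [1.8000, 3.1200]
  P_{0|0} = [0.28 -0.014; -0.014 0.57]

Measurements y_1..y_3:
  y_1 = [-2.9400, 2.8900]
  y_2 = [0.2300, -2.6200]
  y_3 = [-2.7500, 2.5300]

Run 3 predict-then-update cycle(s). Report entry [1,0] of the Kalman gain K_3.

step 1: x^-=[2.8920, 3.1200]  P^-=[0.5100 0.1885; 0.1885 0.8400]  H_jac=[-0.9690 0.0000; 0.0000 -0.0216]  S=[0.8189 -0.0271; -0.0271 0.2604]  K=[-0.6061 -0.0786; -0.2261 -0.0931]  nu=[-3.1870, 3.8898]  x^+=[4.5179, 3.4784]  P^+=[0.2102 0.0764; 0.0764 0.7970]
step 2: x^-=[5.7353, 3.4784]  P^-=[0.5312 0.3583; 0.3583 1.0670]  H_jac=[0.8536 0.0000; 0.0000 0.3304]  S=[0.7271 0.0701; 0.0701 0.3765]  K=[0.6042 0.2020; 0.3365 0.8738]  nu=[0.7509, -1.6762]  x^+=[5.8504, 2.2663]  P^+=[0.2333 0.1023; 0.1023 0.6560]
step 3: x^-=[6.6436, 2.2663]  P^-=[0.5553 0.3349; 0.3349 0.9260]  H_jac=[0.9358 0.0000; 0.0000 -0.7677]  S=[0.8262 -0.2716; -0.2716 0.8058]  K=[0.5893 -0.1204; 0.1004 -0.8484]  nu=[-3.1027, 3.1708]  x^+=[4.4333, -0.7353]  P^+=[0.2181 0.0646; 0.0646 0.2914]

K[1,0] = 0.1004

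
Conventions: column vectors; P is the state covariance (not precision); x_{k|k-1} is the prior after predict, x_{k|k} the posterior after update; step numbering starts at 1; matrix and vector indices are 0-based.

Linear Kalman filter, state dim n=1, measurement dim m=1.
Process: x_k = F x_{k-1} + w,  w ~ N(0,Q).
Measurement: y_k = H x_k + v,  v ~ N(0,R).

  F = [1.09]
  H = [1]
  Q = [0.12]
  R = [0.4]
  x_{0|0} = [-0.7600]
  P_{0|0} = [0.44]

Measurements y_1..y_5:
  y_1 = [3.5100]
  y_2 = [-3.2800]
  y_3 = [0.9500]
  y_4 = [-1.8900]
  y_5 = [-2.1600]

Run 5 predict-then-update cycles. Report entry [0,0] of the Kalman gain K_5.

K[0,0] = 0.4597

step 1: x^-=[-0.8284]  P^-=[0.6428]  S=[1.0428]  K=[0.6164]  nu=[4.3384]  x^+=[1.8458]  P^+=[0.2466]
step 2: x^-=[2.0119]  P^-=[0.4129]  S=[0.8129]  K=[0.5080]  nu=[-5.2919]  x^+=[-0.6762]  P^+=[0.2032]
step 3: x^-=[-0.7370]  P^-=[0.3614]  S=[0.7614]  K=[0.4747]  nu=[1.6870]  x^+=[0.0637]  P^+=[0.1899]
step 4: x^-=[0.0695]  P^-=[0.3456]  S=[0.7456]  K=[0.4635]  nu=[-1.9595]  x^+=[-0.8387]  P^+=[0.1854]
step 5: x^-=[-0.9142]  P^-=[0.3403]  S=[0.7403]  K=[0.4597]  nu=[-1.2458]  x^+=[-1.4869]  P^+=[0.1839]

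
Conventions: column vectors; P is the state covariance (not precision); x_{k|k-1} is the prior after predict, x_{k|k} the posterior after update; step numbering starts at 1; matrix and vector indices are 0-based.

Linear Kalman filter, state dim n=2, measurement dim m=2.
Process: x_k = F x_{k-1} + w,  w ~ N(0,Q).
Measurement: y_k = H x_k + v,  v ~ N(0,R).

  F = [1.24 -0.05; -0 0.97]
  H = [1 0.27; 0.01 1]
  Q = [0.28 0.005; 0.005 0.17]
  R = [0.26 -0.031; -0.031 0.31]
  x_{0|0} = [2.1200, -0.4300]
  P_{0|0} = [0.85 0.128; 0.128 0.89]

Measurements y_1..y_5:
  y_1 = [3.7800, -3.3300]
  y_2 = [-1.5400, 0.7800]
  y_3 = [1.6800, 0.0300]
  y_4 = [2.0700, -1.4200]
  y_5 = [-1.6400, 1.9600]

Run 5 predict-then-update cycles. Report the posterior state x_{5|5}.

step 1: x^-=[2.6503, -0.4171]  P^-=[1.5733 0.1158; 0.1158 1.0074]  S=[1.9693 0.3728; 0.3728 1.3199]  K=[0.8409 -0.1379; 0.0552 0.7485]  nu=[1.2423, -2.9394]  x^+=[4.1003, -2.5488]  P^+=[0.2421 -0.0712; -0.0712 0.2310]
step 2: x^-=[5.2118, -2.4723]  P^-=[0.6617 -0.0919; -0.0919 0.3874]  S=[0.9004 -0.0119; -0.0119 0.6956]  K=[0.7060 -0.1105; 0.0215 0.5559]  nu=[-6.0843, 3.2002]  x^+=[0.5630, -0.8238]  P^+=[0.2027 -0.0582; -0.0582 0.1723]
step 3: x^-=[0.7394, -0.7991]  P^-=[0.5993 -0.0733; -0.0733 0.3321]  S=[0.8439 -0.0089; -0.0089 0.6407]  K=[0.6857 -0.0956; 0.0248 0.5175]  nu=[1.1564, 0.8217]  x^+=[1.4537, -0.3452]  P^+=[0.1955 -0.0528; -0.0528 0.1602]
step 4: x^-=[1.8199, -0.3348]  P^-=[0.5876 -0.0663; -0.0663 0.3207]  S=[0.8351 -0.0050; -0.0050 0.6295]  K=[0.6816 -0.0906; 0.0273 0.5087]  nu=[0.3405, -1.1034]  x^+=[2.1519, -0.8868]  P^+=[0.1938 -0.0511; -0.0511 0.1574]
step 5: x^-=[2.7127, -0.8602]  P^-=[0.5848 -0.0642; -0.0642 0.3181]  S=[0.8333 -0.0036; -0.0036 0.6268]  K=[0.6806 -0.0891; 0.0283 0.5065]  nu=[-4.1205, 2.7931]  x^+=[-0.3404, 0.4382]  P^+=[0.1934 -0.0507; -0.0507 0.1567]

x_post = [-0.3404, 0.4382]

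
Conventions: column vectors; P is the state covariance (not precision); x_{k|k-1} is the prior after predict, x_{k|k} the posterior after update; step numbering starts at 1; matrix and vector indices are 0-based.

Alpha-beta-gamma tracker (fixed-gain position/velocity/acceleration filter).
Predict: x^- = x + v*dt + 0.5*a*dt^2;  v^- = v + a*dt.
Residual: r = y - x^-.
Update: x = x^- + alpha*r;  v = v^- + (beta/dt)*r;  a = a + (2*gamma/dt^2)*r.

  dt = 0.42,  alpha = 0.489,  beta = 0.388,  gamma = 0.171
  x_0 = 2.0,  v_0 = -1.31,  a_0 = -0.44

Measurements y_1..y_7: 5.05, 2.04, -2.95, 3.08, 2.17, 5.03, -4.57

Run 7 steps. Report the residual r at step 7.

step 1: x_pred=1.4110  r=3.6390  x^+=3.1905  v^+=1.8670  a^+=6.6152
step 2: x_pred=4.5580  r=-2.5180  x^+=3.3267  v^+=2.3191  a^+=1.7333
step 3: x_pred=4.4536  r=-7.4036  x^+=0.8333  v^+=-3.7924  a^+=-12.6207
step 4: x_pred=-1.8727  r=4.9527  x^+=0.5492  v^+=-4.5178  a^+=-3.0185
step 5: x_pred=-1.6145  r=3.7845  x^+=0.2361  v^+=-2.2894  a^+=4.3188
step 6: x_pred=-0.3445  r=5.3745  x^+=2.2836  v^+=4.4896  a^+=14.7388
step 7: x_pred=5.4692  r=-10.0392  x^+=0.5600  v^+=1.4055  a^+=-4.7250

resid = -10.0392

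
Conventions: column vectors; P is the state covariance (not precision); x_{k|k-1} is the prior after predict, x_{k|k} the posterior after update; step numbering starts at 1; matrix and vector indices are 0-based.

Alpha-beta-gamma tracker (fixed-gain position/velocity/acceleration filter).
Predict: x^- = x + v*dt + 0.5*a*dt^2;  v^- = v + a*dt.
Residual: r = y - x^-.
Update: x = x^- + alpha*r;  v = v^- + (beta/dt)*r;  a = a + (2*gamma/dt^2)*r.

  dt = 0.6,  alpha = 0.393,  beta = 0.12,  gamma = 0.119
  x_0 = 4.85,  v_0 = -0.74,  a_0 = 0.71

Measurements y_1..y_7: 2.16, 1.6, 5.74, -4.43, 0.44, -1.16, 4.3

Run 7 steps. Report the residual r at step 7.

step 1: x_pred=4.5338  r=-2.3738  x^+=3.6009  v^+=-0.7888  a^+=-0.8593
step 2: x_pred=2.9730  r=-1.3730  x^+=2.4334  v^+=-1.5790  a^+=-1.7670
step 3: x_pred=1.1679  r=4.5721  x^+=2.9648  v^+=-1.7248  a^+=1.2556
step 4: x_pred=2.1559  r=-6.5859  x^+=-0.4323  v^+=-2.2886  a^+=-3.0984
step 5: x_pred=-2.3632  r=2.8032  x^+=-1.2615  v^+=-3.5870  a^+=-1.2452
step 6: x_pred=-3.6379  r=2.4779  x^+=-2.6641  v^+=-3.8385  a^+=0.3930
step 7: x_pred=-4.8964  r=9.1964  x^+=-1.2822  v^+=-1.7634  a^+=6.4728

resid = 9.1964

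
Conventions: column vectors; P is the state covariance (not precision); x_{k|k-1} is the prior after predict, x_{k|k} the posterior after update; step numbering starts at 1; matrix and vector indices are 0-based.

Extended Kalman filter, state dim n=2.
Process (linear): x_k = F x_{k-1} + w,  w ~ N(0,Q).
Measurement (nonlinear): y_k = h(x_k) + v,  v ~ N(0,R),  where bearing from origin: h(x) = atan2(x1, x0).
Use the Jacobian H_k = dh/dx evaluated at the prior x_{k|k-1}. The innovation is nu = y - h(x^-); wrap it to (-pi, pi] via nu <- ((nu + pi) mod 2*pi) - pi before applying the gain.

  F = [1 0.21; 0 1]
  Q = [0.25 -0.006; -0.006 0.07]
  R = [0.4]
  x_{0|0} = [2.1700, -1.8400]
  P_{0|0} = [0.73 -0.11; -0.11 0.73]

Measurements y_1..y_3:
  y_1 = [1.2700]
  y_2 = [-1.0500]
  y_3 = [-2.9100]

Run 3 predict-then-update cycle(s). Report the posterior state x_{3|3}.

step 1: x^-=[1.7836, -1.8400]  P^-=[0.9660 0.0373; 0.0373 0.8000]  H_jac=[0.2802 0.2716]  S=[0.5405]  K=[0.5195; 0.4213]  nu=[2.0710]  x^+=[2.8594, -0.9675]  P^+=[0.8201 -0.0810; -0.0810 0.7040]
step 2: x^-=[2.6563, -0.9675]  P^-=[1.0671 0.0608; 0.0608 0.7740]  H_jac=[0.1211 0.3324]  S=[0.5060]  K=[0.2952; 0.5230]  nu=[-0.7007]  x^+=[2.4494, -1.3339]  P^+=[1.0230 -0.0173; -0.0173 0.6357]
step 3: x^-=[2.1693, -1.3339]  P^-=[1.2938 0.1102; 0.1102 0.7057]  H_jac=[0.2057 0.3345]  S=[0.5489]  K=[0.5520; 0.4714]  nu=[-2.3587]  x^+=[0.8672, -2.4457]  P^+=[1.1265 -0.0326; -0.0326 0.5837]

x_post = [0.8672, -2.4457]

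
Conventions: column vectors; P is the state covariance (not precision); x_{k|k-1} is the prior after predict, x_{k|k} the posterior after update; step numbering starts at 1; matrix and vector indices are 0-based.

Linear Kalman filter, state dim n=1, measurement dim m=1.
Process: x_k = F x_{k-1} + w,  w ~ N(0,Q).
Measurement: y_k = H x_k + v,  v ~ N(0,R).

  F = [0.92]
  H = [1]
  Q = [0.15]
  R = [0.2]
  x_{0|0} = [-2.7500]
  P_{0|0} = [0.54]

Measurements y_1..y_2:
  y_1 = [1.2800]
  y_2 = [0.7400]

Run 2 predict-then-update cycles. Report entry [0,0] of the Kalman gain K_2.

step 1: x^-=[-2.5300]  P^-=[0.6071]  S=[0.8071]  K=[0.7522]  nu=[3.8100]  x^+=[0.3358]  P^+=[0.1504]
step 2: x^-=[0.3090]  P^-=[0.2773]  S=[0.4773]  K=[0.5810]  nu=[0.4310]  x^+=[0.5594]  P^+=[0.1162]

K[0,0] = 0.5810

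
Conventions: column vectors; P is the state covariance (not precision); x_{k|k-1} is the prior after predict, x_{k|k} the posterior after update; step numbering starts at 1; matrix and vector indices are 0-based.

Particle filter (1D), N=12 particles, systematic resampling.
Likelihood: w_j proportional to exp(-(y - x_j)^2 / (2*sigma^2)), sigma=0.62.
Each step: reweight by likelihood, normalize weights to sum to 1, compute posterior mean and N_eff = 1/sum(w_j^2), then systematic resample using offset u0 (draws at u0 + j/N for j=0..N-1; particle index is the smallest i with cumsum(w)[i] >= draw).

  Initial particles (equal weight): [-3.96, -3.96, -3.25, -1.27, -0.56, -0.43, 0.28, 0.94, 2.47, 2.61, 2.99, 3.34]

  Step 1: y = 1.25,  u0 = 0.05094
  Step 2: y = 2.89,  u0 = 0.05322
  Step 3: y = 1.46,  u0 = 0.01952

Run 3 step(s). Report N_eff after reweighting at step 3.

N_eff = 11.5640

step 1: w=[0.0000, 0.0000, 0.0000, 0.0002, 0.0096, 0.0173, 0.1996, 0.5988, 0.0979, 0.0612, 0.0132, 0.0023]  mean=1.0545  Neff=2.4255  idx=[6, 6, 6, 7, 7, 7, 7, 7, 7, 7, 8, 9]
step 2: w=[0.0001, 0.0001, 0.0001, 0.0041, 0.0041, 0.0041, 0.0041, 0.0041, 0.0041, 0.0041, 0.4547, 0.5166]  mean=2.4982  Neff=2.1110  idx=[10, 10, 10, 10, 10, 10, 11, 11, 11, 11, 11, 11]
step 3: w=[0.0995, 0.0995, 0.0995, 0.0995, 0.0995, 0.0995, 0.0672, 0.0672, 0.0672, 0.0672, 0.0672, 0.0672]  mean=2.5264  Neff=11.5640  idx=[0, 1, 1, 2, 3, 4, 5, 6, 7, 8, 9, 11]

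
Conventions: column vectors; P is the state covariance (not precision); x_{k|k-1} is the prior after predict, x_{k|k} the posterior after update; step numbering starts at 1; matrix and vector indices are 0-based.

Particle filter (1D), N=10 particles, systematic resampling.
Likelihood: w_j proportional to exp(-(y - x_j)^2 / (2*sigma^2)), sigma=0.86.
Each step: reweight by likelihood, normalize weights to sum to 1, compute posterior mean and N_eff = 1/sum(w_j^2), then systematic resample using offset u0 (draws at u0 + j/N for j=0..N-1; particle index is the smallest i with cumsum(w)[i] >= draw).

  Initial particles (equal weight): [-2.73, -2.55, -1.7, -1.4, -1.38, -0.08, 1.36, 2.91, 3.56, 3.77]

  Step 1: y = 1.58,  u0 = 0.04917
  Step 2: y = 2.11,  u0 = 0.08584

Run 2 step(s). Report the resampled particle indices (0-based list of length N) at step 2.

step 1: w=[0.0000, 0.0000, 0.0005, 0.0016, 0.0017, 0.1007, 0.6280, 0.1963, 0.0458, 0.0254]  mean=1.6705  Neff=2.2430  idx=[5, 6, 6, 6, 6, 6, 6, 7, 7, 8]
step 2: w=[0.0069, 0.1204, 0.1204, 0.1204, 0.1204, 0.1204, 0.1204, 0.1142, 0.1142, 0.0425]  mean=1.7977  Neff=8.7054  idx=[1, 2, 3, 4, 4, 5, 6, 7, 8, 9]

resampled_idx = [1, 2, 3, 4, 4, 5, 6, 7, 8, 9]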